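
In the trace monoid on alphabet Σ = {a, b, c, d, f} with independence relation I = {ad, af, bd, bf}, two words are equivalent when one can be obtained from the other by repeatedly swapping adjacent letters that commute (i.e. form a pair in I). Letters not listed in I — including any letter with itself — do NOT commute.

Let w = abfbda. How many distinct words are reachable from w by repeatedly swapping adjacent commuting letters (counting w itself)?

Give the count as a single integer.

15

drop 0:a onto floor
drop 1:b onto {0:a}
drop 2:f onto floor
drop 3:b onto {1:b}
drop 4:d onto {2:f}
drop 5:a onto {3:b}
ground layer = {0:a, 2:f}
drop-orders for the pieces not yet dropped (sum over which currently-grounded one goes next):
  1 to go: {4} 1  {5} 1
  2 to go: {2,4} 1  {3,5} 1  {4,5} 2
  3 to go: {1,3,5} 1  {2,4,5} 3  {3,4,5} 3
  4 to go: {0,1,3,5} 1  {1,3,4,5} 4  {2,3,4,5} 6
  if 0:a drops first: 10 orders
  if 2:f drops first: 5 orders
heap linearizations: 15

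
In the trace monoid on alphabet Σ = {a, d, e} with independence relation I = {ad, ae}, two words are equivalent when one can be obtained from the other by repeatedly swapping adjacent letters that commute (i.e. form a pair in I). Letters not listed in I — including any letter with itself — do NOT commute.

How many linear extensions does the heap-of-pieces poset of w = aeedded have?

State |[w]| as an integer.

7

0(a) covers ∅
1(e) covers ∅
2(e) covers 1:e
3(d) covers 2:e
4(d) covers 3:d
5(e) covers 4:d
6(d) covers 5:e
floor of heap: 0:a, 1:e
completions by unplaced set U, small U first (add the entries for U minus each lowest piece of U):
  |U|=1: {0}:1  {6}:1
  |U|=2: {0,6}:2  {5,6}:1
  |U|=3: {0,5,6}:3  {4,5,6}:1
  |U|=4: {0,4,5,6}:4  {3,4,5,6}:1
  |U|=5: {0,3,4,5,6}:5  {2,3,4,5,6}:1
  start at 0(a): 1
  start at 1(e): 6
sum over floor = 7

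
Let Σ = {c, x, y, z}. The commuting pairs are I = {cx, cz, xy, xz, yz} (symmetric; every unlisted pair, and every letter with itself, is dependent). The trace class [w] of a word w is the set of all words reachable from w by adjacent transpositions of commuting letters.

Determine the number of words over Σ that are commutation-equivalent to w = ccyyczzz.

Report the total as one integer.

0(c) covers ∅
1(c) covers 0:c
2(y) covers 1:c
3(y) covers 2:y
4(c) covers 3:y
5(z) covers ∅
6(z) covers 5:z
7(z) covers 6:z
floor of heap: 0:c, 5:z
completions by unplaced set U, small U first (add the entries for U minus each lowest piece of U):
  |U|=1: {4}:1  {7}:1
  |U|=2: {3,4}:1  {4,7}:2  {6,7}:1
  |U|=3: {2,3,4}:1  {3,4,7}:3  {4,6,7}:3  {5,6,7}:1
  |U|=4: {1,2,3,4}:1  {2,3,4,7}:4  {3,4,6,7}:6  {4,5,6,7}:4
  |U|=5: {0,1,2,3,4}:1  {1,2,3,4,7}:5  {2,3,4,6,7}:10  {3,4,5,6,7}:10
  |U|=6: {0,1,2,3,4,7}:6  {1,2,3,4,6,7}:15  {2,3,4,5,6,7}:20
  start at 0(c): 35
  start at 5(z): 21
sum over floor = 56

56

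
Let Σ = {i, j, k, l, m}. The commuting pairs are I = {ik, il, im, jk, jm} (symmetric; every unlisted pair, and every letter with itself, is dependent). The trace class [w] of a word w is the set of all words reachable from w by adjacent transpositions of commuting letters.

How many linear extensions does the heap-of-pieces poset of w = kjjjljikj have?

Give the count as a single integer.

piece 0:k — minimal
piece 1:j — minimal
piece 2:j rests on {1:j}
piece 3:j rests on {2:j}
piece 4:l rests on {0:k, 3:j}
piece 5:j rests on {4:l}
piece 6:i rests on {5:j}
piece 7:k rests on {4:l}
piece 8:j rests on {6:i}
minimal pieces: {0:k, 1:j}
ways to finish when only these pieces remain (= sum over removing one remaining piece with nothing left below it):
  1 left: {7}→1  {8}→1
  2 left: {6,8}→1  {7,8}→2
  3 left: {5,6,8}→1  {6,7,8}→3
  4 left: {5,6,7,8}→4
  5 left: {4,5,6,7,8}→4
  6 left: {0,4,5,6,7,8}→4  {3,4,5,6,7,8}→4
  7 left: {0,3,4,5,6,7,8}→8  {2,3,4,5,6,7,8}→4
  placing 0:k first → 4 extensions
  placing 1:j first → 12 extensions
total linear extensions = 16

16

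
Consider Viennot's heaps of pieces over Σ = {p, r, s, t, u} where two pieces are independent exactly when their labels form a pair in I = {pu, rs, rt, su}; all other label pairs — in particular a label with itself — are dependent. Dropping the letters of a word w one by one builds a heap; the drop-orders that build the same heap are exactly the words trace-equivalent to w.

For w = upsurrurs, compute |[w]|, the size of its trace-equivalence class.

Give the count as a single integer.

#0=u has no predecessor
#1=p has no predecessor
#2=s depends on [1:p]
#3=u depends on [0:u]
#4=r depends on [1:p, 3:u]
#5=r depends on [4:r]
#6=u depends on [5:r]
#7=r depends on [6:u]
#8=s depends on [2:s]
sources: [0:u, 1:p]
N(rest) = Σ N(rest − s) over sources s of rest; N(one piece) = 1:
  size 1 → [7]=1  [8]=1
  size 2 → [2,8]=1  [6,7]=1  [7,8]=2
  size 3 → [2,7,8]=3  [5,6,7]=1  [6,7,8]=3
  size 4 → [2,6,7,8]=6  [4,5,6,7]=1  [5,6,7,8]=4
  size 5 → [2,5,6,7,8]=10  [3,4,5,6,7]=1  [4,5,6,7,8]=5
  size 6 → [0,3,4,5,6,7]=1  [2,4,5,6,7,8]=15  [3,4,5,6,7,8]=6
  size 7 → [0,3,4,5,6,7,8]=7  [1,2,4,5,6,7,8]=15  [2,3,4,5,6,7,8]=21
  first=0(u) contributes 36
  first=1(p) contributes 28
|[w]| = 64

64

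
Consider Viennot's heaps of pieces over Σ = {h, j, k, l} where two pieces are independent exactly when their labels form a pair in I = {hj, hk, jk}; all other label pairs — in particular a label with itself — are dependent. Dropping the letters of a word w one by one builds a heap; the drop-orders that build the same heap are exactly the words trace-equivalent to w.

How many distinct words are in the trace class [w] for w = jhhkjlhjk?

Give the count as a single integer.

180

0(j) covers ∅
1(h) covers ∅
2(h) covers 1:h
3(k) covers ∅
4(j) covers 0:j
5(l) covers 2:h, 3:k, 4:j
6(h) covers 5:l
7(j) covers 5:l
8(k) covers 5:l
floor of heap: 0:j, 1:h, 3:k
completions by unplaced set U, small U first (add the entries for U minus each lowest piece of U):
  |U|=1: {6}:1  {7}:1  {8}:1
  |U|=2: {6,7}:2  {6,8}:2  {7,8}:2
  |U|=3: {6,7,8}:6
  |U|=4: {5,6,7,8}:6
  |U|=5: {2,5,6,7,8}:6  {3,5,6,7,8}:6  {4,5,6,7,8}:6
  |U|=6: {0,4,5,6,7,8}:6  {1,2,5,6,7,8}:6  {2,3,5,6,7,8}:12  {2,4,5,6,7,8}:12  {3,4,5,6,7,8}:12
  |U|=7: {0,2,4,5,6,7,8}:18  {0,3,4,5,6,7,8}:18  {1,2,3,5,6,7,8}:18  {1,2,4,5,6,7,8}:18  {2,3,4,5,6,7,8}:36
  start at 0(j): 72
  start at 1(h): 72
  start at 3(k): 36
sum over floor = 180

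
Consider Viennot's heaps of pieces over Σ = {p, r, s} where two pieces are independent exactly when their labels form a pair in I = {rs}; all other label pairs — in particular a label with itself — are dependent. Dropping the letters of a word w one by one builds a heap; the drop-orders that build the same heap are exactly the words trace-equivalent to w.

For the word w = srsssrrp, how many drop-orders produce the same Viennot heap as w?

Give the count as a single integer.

35

0(s) covers ∅
1(r) covers ∅
2(s) covers 0:s
3(s) covers 2:s
4(s) covers 3:s
5(r) covers 1:r
6(r) covers 5:r
7(p) covers 4:s, 6:r
floor of heap: 0:s, 1:r
completions by unplaced set U, small U first (add the entries for U minus each lowest piece of U):
  |U|=1: {7}:1
  |U|=2: {4,7}:1  {6,7}:1
  |U|=3: {3,4,7}:1  {4,6,7}:2  {5,6,7}:1
  |U|=4: {1,5,6,7}:1  {2,3,4,7}:1  {3,4,6,7}:3  {4,5,6,7}:3
  |U|=5: {0,2,3,4,7}:1  {1,4,5,6,7}:4  {2,3,4,6,7}:4  {3,4,5,6,7}:6
  |U|=6: {0,2,3,4,6,7}:5  {1,3,4,5,6,7}:10  {2,3,4,5,6,7}:10
  start at 0(s): 20
  start at 1(r): 15
sum over floor = 35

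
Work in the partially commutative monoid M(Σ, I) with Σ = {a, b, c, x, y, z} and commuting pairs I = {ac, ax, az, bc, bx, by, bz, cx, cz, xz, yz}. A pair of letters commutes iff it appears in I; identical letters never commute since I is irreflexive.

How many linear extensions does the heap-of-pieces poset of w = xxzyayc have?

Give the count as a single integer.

7

piece 0:x — minimal
piece 1:x rests on {0:x}
piece 2:z — minimal
piece 3:y rests on {1:x}
piece 4:a rests on {3:y}
piece 5:y rests on {4:a}
piece 6:c rests on {5:y}
minimal pieces: {0:x, 2:z}
ways to finish when only these pieces remain (= sum over removing one remaining piece with nothing left below it):
  1 left: {2}→1  {6}→1
  2 left: {2,6}→2  {5,6}→1
  3 left: {2,5,6}→3  {4,5,6}→1
  4 left: {2,4,5,6}→4  {3,4,5,6}→1
  5 left: {1,3,4,5,6}→1  {2,3,4,5,6}→5
  placing 0:x first → 6 extensions
  placing 2:z first → 1 extensions
total linear extensions = 7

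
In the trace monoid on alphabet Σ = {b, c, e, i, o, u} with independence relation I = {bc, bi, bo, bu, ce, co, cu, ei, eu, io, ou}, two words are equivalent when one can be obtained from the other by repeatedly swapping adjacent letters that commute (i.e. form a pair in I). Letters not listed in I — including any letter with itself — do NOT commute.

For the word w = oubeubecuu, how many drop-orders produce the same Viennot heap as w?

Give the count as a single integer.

drop 0:o onto floor
drop 1:u onto floor
drop 2:b onto floor
drop 3:e onto {0:o, 2:b}
drop 4:u onto {1:u}
drop 5:b onto {3:e}
drop 6:e onto {5:b}
drop 7:c onto floor
drop 8:u onto {4:u}
drop 9:u onto {8:u}
ground layer = {0:o, 1:u, 2:b, 7:c}
drop-orders for the pieces not yet dropped (sum over which currently-grounded one goes next):
  1 to go: {6} 1  {7} 1  {9} 1
  2 to go: {5,6} 1  {6,7} 2  {6,9} 2  {7,9} 2  {8,9} 1
  3 to go: {3,5,6} 1  {4,8,9} 1  {5,6,7} 3  {5,6,9} 3  {6,7,9} 6  {6,8,9} 3  {7,8,9} 3
  4 to go: {0,3,5,6} 1  {1,4,8,9} 1  {2,3,5,6} 1  {3,5,6,7} 4  {3,5,6,9} 4  {4,6,8,9} 4  {4,7,8,9} 4  {5,6,7,9} 12  {5,6,8,9} 6  {6,7,8,9} 12
  5 to go: {0,2,3,5,6} 2  {0,3,5,6,7} 5  {0,3,5,6,9} 5  {1,4,6,8,9} 5  {1,4,7,8,9} 5  {2,3,5,6,7} 5  {2,3,5,6,9} 5  {3,5,6,7,9} 20  {3,5,6,8,9} 10  {4,5,6,8,9} 10  {4,6,7,8,9} 20  {5,6,7,8,9} 30
  6 to go: {0,2,3,5,6,7} 12  {0,2,3,5,6,9} 12  {0,3,5,6,7,9} 30  {0,3,5,6,8,9} 15  {1,4,5,6,8,9} 15  {1,4,6,7,8,9} 30  {2,3,5,6,7,9} 30  {2,3,5,6,8,9} 15  {3,4,5,6,8,9} 20  {3,5,6,7,8,9} 60  {4,5,6,7,8,9} 60
  7 to go: {0,2,3,5,6,7,9} 84  {0,2,3,5,6,8,9} 42  {0,3,4,5,6,8,9} 35  {0,3,5,6,7,8,9} 105  {1,3,4,5,6,8,9} 35  {1,4,5,6,7,8,9} 105  {2,3,4,5,6,8,9} 35  {2,3,5,6,7,8,9} 105  {3,4,5,6,7,8,9} 140
  8 to go: {0,1,3,4,5,6,8,9} 70  {0,2,3,4,5,6,8,9} 112  {0,2,3,5,6,7,8,9} 336  {0,3,4,5,6,7,8,9} 280  {1,2,3,4,5,6,8,9} 70  {1,3,4,5,6,7,8,9} 280  {2,3,4,5,6,7,8,9} 280
  if 0:o drops first: 630 orders
  if 1:u drops first: 1008 orders
  if 2:b drops first: 630 orders
  if 7:c drops first: 252 orders
heap linearizations: 2520

2520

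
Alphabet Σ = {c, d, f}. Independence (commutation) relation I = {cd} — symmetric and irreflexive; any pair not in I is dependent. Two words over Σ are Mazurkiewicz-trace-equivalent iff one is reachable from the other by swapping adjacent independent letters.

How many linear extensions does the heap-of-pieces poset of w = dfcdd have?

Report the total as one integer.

3

drop 0:d onto floor
drop 1:f onto {0:d}
drop 2:c onto {1:f}
drop 3:d onto {1:f}
drop 4:d onto {3:d}
ground layer = {0:d}
drop-orders for the pieces not yet dropped (sum over which currently-grounded one goes next):
  1 to go: {2} 1  {4} 1
  2 to go: {2,4} 2  {3,4} 1
  3 to go: {2,3,4} 3
  if 0:d drops first: 3 orders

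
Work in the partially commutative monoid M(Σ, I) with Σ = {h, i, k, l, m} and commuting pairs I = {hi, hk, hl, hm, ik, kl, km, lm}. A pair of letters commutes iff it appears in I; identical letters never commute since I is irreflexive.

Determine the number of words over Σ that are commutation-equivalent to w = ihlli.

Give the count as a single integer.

drop 0:i onto floor
drop 1:h onto floor
drop 2:l onto {0:i}
drop 3:l onto {2:l}
drop 4:i onto {3:l}
ground layer = {0:i, 1:h}
drop-orders for the pieces not yet dropped (sum over which currently-grounded one goes next):
  1 to go: {1} 1  {4} 1
  2 to go: {1,4} 2  {3,4} 1
  3 to go: {1,3,4} 3  {2,3,4} 1
  if 0:i drops first: 4 orders
  if 1:h drops first: 1 orders
heap linearizations: 5

5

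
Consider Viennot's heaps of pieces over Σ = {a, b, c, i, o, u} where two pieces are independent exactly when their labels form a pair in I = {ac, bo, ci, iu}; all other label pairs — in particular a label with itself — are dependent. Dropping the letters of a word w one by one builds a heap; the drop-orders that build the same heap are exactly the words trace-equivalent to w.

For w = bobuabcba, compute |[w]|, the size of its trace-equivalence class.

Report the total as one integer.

3

#0=b has no predecessor
#1=o has no predecessor
#2=b depends on [0:b]
#3=u depends on [1:o, 2:b]
#4=a depends on [3:u]
#5=b depends on [4:a]
#6=c depends on [5:b]
#7=b depends on [6:c]
#8=a depends on [7:b]
sources: [0:b, 1:o]
N(rest) = Σ N(rest − s) over sources s of rest; N(one piece) = 1:
  size 1 → [8]=1
  size 2 → [7,8]=1
  size 3 → [6,7,8]=1
  size 4 → [5,6,7,8]=1
  size 5 → [4,5,6,7,8]=1
  size 6 → [3,4,5,6,7,8]=1
  size 7 → [1,3,4,5,6,7,8]=1  [2,3,4,5,6,7,8]=1
  first=0(b) contributes 2
  first=1(o) contributes 1
|[w]| = 3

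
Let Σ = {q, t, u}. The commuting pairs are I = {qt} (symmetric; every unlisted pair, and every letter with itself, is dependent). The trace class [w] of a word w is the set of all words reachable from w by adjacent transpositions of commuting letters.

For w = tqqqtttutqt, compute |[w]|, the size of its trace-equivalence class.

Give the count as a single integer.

105

#0=t has no predecessor
#1=q has no predecessor
#2=q depends on [1:q]
#3=q depends on [2:q]
#4=t depends on [0:t]
#5=t depends on [4:t]
#6=t depends on [5:t]
#7=u depends on [3:q, 6:t]
#8=t depends on [7:u]
#9=q depends on [7:u]
#10=t depends on [8:t]
sources: [0:t, 1:q]
N(rest) = Σ N(rest − s) over sources s of rest; N(one piece) = 1:
  size 1 → [9]=1  [10]=1
  size 2 → [8,10]=1  [9,10]=2
  size 3 → [8,9,10]=3
  size 4 → [7,8,9,10]=3
  size 5 → [3,7,8,9,10]=3  [6,7,8,9,10]=3
  size 6 → [2,3,7,8,9,10]=3  [3,6,7,8,9,10]=6  [5,6,7,8,9,10]=3
  size 7 → [1,2,3,7,8,9,10]=3  [2,3,6,7,8,9,10]=9  [3,5,6,7,8,9,10]=9  [4,5,6,7,8,9,10]=3
  size 8 → [0,4,5,6,7,8,9,10]=3  [1,2,3,6,7,8,9,10]=12  [2,3,5,6,7,8,9,10]=18  [3,4,5,6,7,8,9,10]=12
  size 9 → [0,3,4,5,6,7,8,9,10]=15  [1,2,3,5,6,7,8,9,10]=30  [2,3,4,5,6,7,8,9,10]=30
  first=0(t) contributes 60
  first=1(q) contributes 45
|[w]| = 105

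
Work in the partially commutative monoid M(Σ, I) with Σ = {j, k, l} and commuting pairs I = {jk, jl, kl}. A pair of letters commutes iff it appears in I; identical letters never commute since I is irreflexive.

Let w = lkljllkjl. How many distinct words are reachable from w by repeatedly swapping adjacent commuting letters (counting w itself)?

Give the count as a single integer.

756

#0=l has no predecessor
#1=k has no predecessor
#2=l depends on [0:l]
#3=j has no predecessor
#4=l depends on [2:l]
#5=l depends on [4:l]
#6=k depends on [1:k]
#7=j depends on [3:j]
#8=l depends on [5:l]
sources: [0:l, 1:k, 3:j]
N(rest) = Σ N(rest − s) over sources s of rest; N(one piece) = 1:
  size 1 → [6]=1  [7]=1  [8]=1
  size 2 → [1,6]=1  [3,7]=1  [5,8]=1  [6,7]=2  [6,8]=2  [7,8]=2
  size 3 → [1,6,7]=3  [1,6,8]=3  [3,6,7]=3  [3,7,8]=3  [4,5,8]=1  [5,6,8]=3  [5,7,8]=3  [6,7,8]=6
  size 4 → [1,3,6,7]=6  [1,5,6,8]=6  [1,6,7,8]=12  [2,4,5,8]=1  [3,5,7,8]=6  [3,6,7,8]=12  [4,5,6,8]=4  [4,5,7,8]=4  [5,6,7,8]=12
  size 5 → [0,2,4,5,8]=1  [1,3,6,7,8]=30  [1,4,5,6,8]=10  [1,5,6,7,8]=30  [2,4,5,6,8]=5  [2,4,5,7,8]=5  [3,4,5,7,8]=10  [3,5,6,7,8]=30  [4,5,6,7,8]=20
  size 6 → [0,2,4,5,6,8]=6  [0,2,4,5,7,8]=6  [1,2,4,5,6,8]=15  [1,3,5,6,7,8]=90  [1,4,5,6,7,8]=60  [2,3,4,5,7,8]=15  [2,4,5,6,7,8]=30  [3,4,5,6,7,8]=60
  size 7 → [0,1,2,4,5,6,8]=21  [0,2,3,4,5,7,8]=21  [0,2,4,5,6,7,8]=42  [1,2,4,5,6,7,8]=105  [1,3,4,5,6,7,8]=210  [2,3,4,5,6,7,8]=105
  first=0(l) contributes 420
  first=1(k) contributes 168
  first=3(j) contributes 168
|[w]| = 756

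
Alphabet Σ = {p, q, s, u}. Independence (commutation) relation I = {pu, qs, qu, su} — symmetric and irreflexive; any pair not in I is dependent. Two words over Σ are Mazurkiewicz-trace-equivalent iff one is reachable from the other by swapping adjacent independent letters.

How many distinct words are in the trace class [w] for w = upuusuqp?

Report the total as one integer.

140

drop 0:u onto floor
drop 1:p onto floor
drop 2:u onto {0:u}
drop 3:u onto {2:u}
drop 4:s onto {1:p}
drop 5:u onto {3:u}
drop 6:q onto {1:p}
drop 7:p onto {4:s, 6:q}
ground layer = {0:u, 1:p}
drop-orders for the pieces not yet dropped (sum over which currently-grounded one goes next):
  1 to go: {5} 1  {7} 1
  2 to go: {3,5} 1  {4,7} 1  {5,7} 2  {6,7} 1
  3 to go: {2,3,5} 1  {3,5,7} 3  {4,5,7} 3  {4,6,7} 2  {5,6,7} 3
  4 to go: {0,2,3,5} 1  {1,4,6,7} 2  {2,3,5,7} 4  {3,4,5,7} 6  {3,5,6,7} 6  {4,5,6,7} 8
  5 to go: {0,2,3,5,7} 5  {1,4,5,6,7} 10  {2,3,4,5,7} 10  {2,3,5,6,7} 10  {3,4,5,6,7} 20
  6 to go: {0,2,3,4,5,7} 15  {0,2,3,5,6,7} 15  {1,3,4,5,6,7} 30  {2,3,4,5,6,7} 40
  if 0:u drops first: 70 orders
  if 1:p drops first: 70 orders
heap linearizations: 140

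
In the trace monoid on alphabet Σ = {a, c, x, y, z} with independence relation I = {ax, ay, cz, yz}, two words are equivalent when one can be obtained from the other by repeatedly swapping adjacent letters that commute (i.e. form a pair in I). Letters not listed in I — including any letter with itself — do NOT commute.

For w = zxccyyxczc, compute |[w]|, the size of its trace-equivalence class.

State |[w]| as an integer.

drop 0:z onto floor
drop 1:x onto {0:z}
drop 2:c onto {1:x}
drop 3:c onto {2:c}
drop 4:y onto {3:c}
drop 5:y onto {4:y}
drop 6:x onto {5:y}
drop 7:c onto {6:x}
drop 8:z onto {6:x}
drop 9:c onto {7:c}
ground layer = {0:z}
drop-orders for the pieces not yet dropped (sum over which currently-grounded one goes next):
  1 to go: {8} 1  {9} 1
  2 to go: {7,9} 1  {8,9} 2
  3 to go: {7,8,9} 3
  4 to go: {6,7,8,9} 3
  5 to go: {5,6,7,8,9} 3
  6 to go: {4,5,6,7,8,9} 3
  7 to go: {3,4,5,6,7,8,9} 3
  8 to go: {2,3,4,5,6,7,8,9} 3
  if 0:z drops first: 3 orders

3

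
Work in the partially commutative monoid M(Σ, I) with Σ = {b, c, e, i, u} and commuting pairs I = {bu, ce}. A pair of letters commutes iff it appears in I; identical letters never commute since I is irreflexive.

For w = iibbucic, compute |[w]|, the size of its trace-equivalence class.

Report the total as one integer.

drop 0:i onto floor
drop 1:i onto {0:i}
drop 2:b onto {1:i}
drop 3:b onto {2:b}
drop 4:u onto {1:i}
drop 5:c onto {3:b, 4:u}
drop 6:i onto {5:c}
drop 7:c onto {6:i}
ground layer = {0:i}
drop-orders for the pieces not yet dropped (sum over which currently-grounded one goes next):
  1 to go: {7} 1
  2 to go: {6,7} 1
  3 to go: {5,6,7} 1
  4 to go: {3,5,6,7} 1  {4,5,6,7} 1
  5 to go: {2,3,5,6,7} 1  {3,4,5,6,7} 2
  6 to go: {2,3,4,5,6,7} 3
  if 0:i drops first: 3 orders

3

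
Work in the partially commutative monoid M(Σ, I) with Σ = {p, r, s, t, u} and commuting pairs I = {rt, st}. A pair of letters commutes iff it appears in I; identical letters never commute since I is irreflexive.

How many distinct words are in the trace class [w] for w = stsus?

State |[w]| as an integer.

3

drop 0:s onto floor
drop 1:t onto floor
drop 2:s onto {0:s}
drop 3:u onto {1:t, 2:s}
drop 4:s onto {3:u}
ground layer = {0:s, 1:t}
drop-orders for the pieces not yet dropped (sum over which currently-grounded one goes next):
  1 to go: {4} 1
  2 to go: {3,4} 1
  3 to go: {1,3,4} 1  {2,3,4} 1
  if 0:s drops first: 2 orders
  if 1:t drops first: 1 orders
heap linearizations: 3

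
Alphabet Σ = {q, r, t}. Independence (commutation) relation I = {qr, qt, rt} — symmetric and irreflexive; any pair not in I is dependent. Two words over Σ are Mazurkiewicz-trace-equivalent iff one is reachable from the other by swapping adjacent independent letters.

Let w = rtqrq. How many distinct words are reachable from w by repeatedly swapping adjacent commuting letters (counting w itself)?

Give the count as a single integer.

drop 0:r onto floor
drop 1:t onto floor
drop 2:q onto floor
drop 3:r onto {0:r}
drop 4:q onto {2:q}
ground layer = {0:r, 1:t, 2:q}
drop-orders for the pieces not yet dropped (sum over which currently-grounded one goes next):
  1 to go: {1} 1  {3} 1  {4} 1
  2 to go: {0,3} 1  {1,3} 2  {1,4} 2  {2,4} 1  {3,4} 2
  3 to go: {0,1,3} 3  {0,3,4} 3  {1,2,4} 3  {1,3,4} 6  {2,3,4} 3
  if 0:r drops first: 12 orders
  if 1:t drops first: 6 orders
  if 2:q drops first: 12 orders
heap linearizations: 30

30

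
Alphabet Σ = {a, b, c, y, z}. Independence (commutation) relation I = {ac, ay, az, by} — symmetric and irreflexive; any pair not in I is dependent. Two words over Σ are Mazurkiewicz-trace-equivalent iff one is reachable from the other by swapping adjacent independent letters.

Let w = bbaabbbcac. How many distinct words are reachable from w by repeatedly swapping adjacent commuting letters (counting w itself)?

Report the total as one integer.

#0=b has no predecessor
#1=b depends on [0:b]
#2=a depends on [1:b]
#3=a depends on [2:a]
#4=b depends on [3:a]
#5=b depends on [4:b]
#6=b depends on [5:b]
#7=c depends on [6:b]
#8=a depends on [6:b]
#9=c depends on [7:c]
sources: [0:b]
N(rest) = Σ N(rest − s) over sources s of rest; N(one piece) = 1:
  size 1 → [8]=1  [9]=1
  size 2 → [7,9]=1  [8,9]=2
  size 3 → [7,8,9]=3
  size 4 → [6,7,8,9]=3
  size 5 → [5,6,7,8,9]=3
  size 6 → [4,5,6,7,8,9]=3
  size 7 → [3,4,5,6,7,8,9]=3
  size 8 → [2,3,4,5,6,7,8,9]=3
  first=0(b) contributes 3

3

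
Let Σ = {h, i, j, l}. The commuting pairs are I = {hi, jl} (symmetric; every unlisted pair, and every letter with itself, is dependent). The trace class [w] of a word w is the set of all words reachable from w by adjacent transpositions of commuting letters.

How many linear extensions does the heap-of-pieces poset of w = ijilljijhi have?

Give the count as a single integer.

6

piece 0:i — minimal
piece 1:j rests on {0:i}
piece 2:i rests on {1:j}
piece 3:l rests on {2:i}
piece 4:l rests on {3:l}
piece 5:j rests on {2:i}
piece 6:i rests on {4:l, 5:j}
piece 7:j rests on {6:i}
piece 8:h rests on {7:j}
piece 9:i rests on {7:j}
minimal pieces: {0:i}
ways to finish when only these pieces remain (= sum over removing one remaining piece with nothing left below it):
  1 left: {8}→1  {9}→1
  2 left: {8,9}→2
  3 left: {7,8,9}→2
  4 left: {6,7,8,9}→2
  5 left: {4,6,7,8,9}→2  {5,6,7,8,9}→2
  6 left: {3,4,6,7,8,9}→2  {4,5,6,7,8,9}→4
  7 left: {3,4,5,6,7,8,9}→6
  8 left: {2,3,4,5,6,7,8,9}→6
  placing 0:i first → 6 extensions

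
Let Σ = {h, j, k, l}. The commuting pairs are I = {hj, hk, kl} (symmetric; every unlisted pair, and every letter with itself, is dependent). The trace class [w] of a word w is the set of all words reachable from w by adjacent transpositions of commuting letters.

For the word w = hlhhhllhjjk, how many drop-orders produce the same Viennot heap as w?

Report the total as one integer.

piece 0:h — minimal
piece 1:l rests on {0:h}
piece 2:h rests on {1:l}
piece 3:h rests on {2:h}
piece 4:h rests on {3:h}
piece 5:l rests on {4:h}
piece 6:l rests on {5:l}
piece 7:h rests on {6:l}
piece 8:j rests on {6:l}
piece 9:j rests on {8:j}
piece 10:k rests on {9:j}
minimal pieces: {0:h}
ways to finish when only these pieces remain (= sum over removing one remaining piece with nothing left below it):
  1 left: {7}→1  {10}→1
  2 left: {7,10}→2  {9,10}→1
  3 left: {7,9,10}→3  {8,9,10}→1
  4 left: {7,8,9,10}→4
  5 left: {6,7,8,9,10}→4
  6 left: {5,6,7,8,9,10}→4
  7 left: {4,5,6,7,8,9,10}→4
  8 left: {3,4,5,6,7,8,9,10}→4
  9 left: {2,3,4,5,6,7,8,9,10}→4
  placing 0:h first → 4 extensions

4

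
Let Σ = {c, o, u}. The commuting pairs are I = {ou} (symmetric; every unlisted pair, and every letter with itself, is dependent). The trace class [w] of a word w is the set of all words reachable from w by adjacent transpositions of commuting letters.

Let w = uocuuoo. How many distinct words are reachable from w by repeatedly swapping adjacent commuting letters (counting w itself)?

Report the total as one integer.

12

#0=u has no predecessor
#1=o has no predecessor
#2=c depends on [0:u, 1:o]
#3=u depends on [2:c]
#4=u depends on [3:u]
#5=o depends on [2:c]
#6=o depends on [5:o]
sources: [0:u, 1:o]
N(rest) = Σ N(rest − s) over sources s of rest; N(one piece) = 1:
  size 1 → [4]=1  [6]=1
  size 2 → [3,4]=1  [4,6]=2  [5,6]=1
  size 3 → [3,4,6]=3  [4,5,6]=3
  size 4 → [3,4,5,6]=6
  size 5 → [2,3,4,5,6]=6
  first=0(u) contributes 6
  first=1(o) contributes 6
|[w]| = 12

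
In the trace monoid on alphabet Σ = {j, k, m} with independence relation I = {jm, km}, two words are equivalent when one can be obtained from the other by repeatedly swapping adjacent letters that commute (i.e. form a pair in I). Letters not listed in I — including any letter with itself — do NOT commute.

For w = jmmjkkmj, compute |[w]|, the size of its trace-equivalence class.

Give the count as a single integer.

56

0(j) covers ∅
1(m) covers ∅
2(m) covers 1:m
3(j) covers 0:j
4(k) covers 3:j
5(k) covers 4:k
6(m) covers 2:m
7(j) covers 5:k
floor of heap: 0:j, 1:m
completions by unplaced set U, small U first (add the entries for U minus each lowest piece of U):
  |U|=1: {6}:1  {7}:1
  |U|=2: {2,6}:1  {5,7}:1  {6,7}:2
  |U|=3: {1,2,6}:1  {2,6,7}:3  {4,5,7}:1  {5,6,7}:3
  |U|=4: {1,2,6,7}:4  {2,5,6,7}:6  {3,4,5,7}:1  {4,5,6,7}:4
  |U|=5: {0,3,4,5,7}:1  {1,2,5,6,7}:10  {2,4,5,6,7}:10  {3,4,5,6,7}:5
  |U|=6: {0,3,4,5,6,7}:6  {1,2,4,5,6,7}:20  {2,3,4,5,6,7}:15
  start at 0(j): 35
  start at 1(m): 21
sum over floor = 56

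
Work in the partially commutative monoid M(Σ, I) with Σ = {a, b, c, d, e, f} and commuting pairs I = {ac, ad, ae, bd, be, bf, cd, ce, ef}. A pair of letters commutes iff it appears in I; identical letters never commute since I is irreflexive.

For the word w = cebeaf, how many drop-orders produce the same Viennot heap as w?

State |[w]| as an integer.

15

#0=c has no predecessor
#1=e has no predecessor
#2=b depends on [0:c]
#3=e depends on [1:e]
#4=a depends on [2:b]
#5=f depends on [4:a]
sources: [0:c, 1:e]
N(rest) = Σ N(rest − s) over sources s of rest; N(one piece) = 1:
  size 1 → [3]=1  [5]=1
  size 2 → [1,3]=1  [3,5]=2  [4,5]=1
  size 3 → [1,3,5]=3  [2,4,5]=1  [3,4,5]=3
  size 4 → [0,2,4,5]=1  [1,3,4,5]=6  [2,3,4,5]=4
  first=0(c) contributes 10
  first=1(e) contributes 5
|[w]| = 15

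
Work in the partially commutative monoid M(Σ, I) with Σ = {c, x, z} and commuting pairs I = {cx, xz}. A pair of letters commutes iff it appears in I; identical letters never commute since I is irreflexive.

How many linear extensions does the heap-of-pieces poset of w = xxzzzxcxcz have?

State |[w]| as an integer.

#0=x has no predecessor
#1=x depends on [0:x]
#2=z has no predecessor
#3=z depends on [2:z]
#4=z depends on [3:z]
#5=x depends on [1:x]
#6=c depends on [4:z]
#7=x depends on [5:x]
#8=c depends on [6:c]
#9=z depends on [8:c]
sources: [0:x, 2:z]
N(rest) = Σ N(rest − s) over sources s of rest; N(one piece) = 1:
  size 1 → [7]=1  [9]=1
  size 2 → [5,7]=1  [7,9]=2  [8,9]=1
  size 3 → [1,5,7]=1  [5,7,9]=3  [6,8,9]=1  [7,8,9]=3
  size 4 → [0,1,5,7]=1  [1,5,7,9]=4  [4,6,8,9]=1  [5,7,8,9]=6  [6,7,8,9]=4
  size 5 → [0,1,5,7,9]=5  [1,5,7,8,9]=10  [3,4,6,8,9]=1  [4,6,7,8,9]=5  [5,6,7,8,9]=10
  size 6 → [0,1,5,7,8,9]=15  [1,5,6,7,8,9]=20  [2,3,4,6,8,9]=1  [3,4,6,7,8,9]=6  [4,5,6,7,8,9]=15
  size 7 → [0,1,5,6,7,8,9]=35  [1,4,5,6,7,8,9]=35  [2,3,4,6,7,8,9]=7  [3,4,5,6,7,8,9]=21
  size 8 → [0,1,4,5,6,7,8,9]=70  [1,3,4,5,6,7,8,9]=56  [2,3,4,5,6,7,8,9]=28
  first=0(x) contributes 84
  first=2(z) contributes 126
|[w]| = 210

210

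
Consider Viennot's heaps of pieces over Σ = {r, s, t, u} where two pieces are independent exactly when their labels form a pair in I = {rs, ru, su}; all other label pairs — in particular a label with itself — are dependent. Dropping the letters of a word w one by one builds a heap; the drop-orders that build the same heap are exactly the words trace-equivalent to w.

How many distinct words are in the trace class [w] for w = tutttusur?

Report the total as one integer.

0(t) covers ∅
1(u) covers 0:t
2(t) covers 1:u
3(t) covers 2:t
4(t) covers 3:t
5(u) covers 4:t
6(s) covers 4:t
7(u) covers 5:u
8(r) covers 4:t
floor of heap: 0:t
completions by unplaced set U, small U first (add the entries for U minus each lowest piece of U):
  |U|=1: {6}:1  {7}:1  {8}:1
  |U|=2: {5,7}:1  {6,7}:2  {6,8}:2  {7,8}:2
  |U|=3: {5,6,7}:3  {5,7,8}:3  {6,7,8}:6
  |U|=4: {5,6,7,8}:12
  |U|=5: {4,5,6,7,8}:12
  |U|=6: {3,4,5,6,7,8}:12
  |U|=7: {2,3,4,5,6,7,8}:12
  start at 0(t): 12

12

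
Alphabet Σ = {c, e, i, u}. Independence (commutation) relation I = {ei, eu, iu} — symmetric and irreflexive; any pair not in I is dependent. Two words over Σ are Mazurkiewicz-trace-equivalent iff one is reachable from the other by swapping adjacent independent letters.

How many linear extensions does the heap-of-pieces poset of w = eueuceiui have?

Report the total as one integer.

72

piece 0:e — minimal
piece 1:u — minimal
piece 2:e rests on {0:e}
piece 3:u rests on {1:u}
piece 4:c rests on {2:e, 3:u}
piece 5:e rests on {4:c}
piece 6:i rests on {4:c}
piece 7:u rests on {4:c}
piece 8:i rests on {6:i}
minimal pieces: {0:e, 1:u}
ways to finish when only these pieces remain (= sum over removing one remaining piece with nothing left below it):
  1 left: {5}→1  {7}→1  {8}→1
  2 left: {5,7}→2  {5,8}→2  {6,8}→1  {7,8}→2
  3 left: {5,6,8}→3  {5,7,8}→6  {6,7,8}→3
  4 left: {5,6,7,8}→12
  5 left: {4,5,6,7,8}→12
  6 left: {2,4,5,6,7,8}→12  {3,4,5,6,7,8}→12
  7 left: {0,2,4,5,6,7,8}→12  {1,3,4,5,6,7,8}→12  {2,3,4,5,6,7,8}→24
  placing 0:e first → 36 extensions
  placing 1:u first → 36 extensions
total linear extensions = 72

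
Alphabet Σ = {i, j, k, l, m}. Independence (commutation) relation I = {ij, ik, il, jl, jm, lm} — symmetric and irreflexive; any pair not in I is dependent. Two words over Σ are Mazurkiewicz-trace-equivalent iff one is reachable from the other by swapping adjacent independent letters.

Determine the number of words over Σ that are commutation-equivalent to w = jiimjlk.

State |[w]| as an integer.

#0=j has no predecessor
#1=i has no predecessor
#2=i depends on [1:i]
#3=m depends on [2:i]
#4=j depends on [0:j]
#5=l has no predecessor
#6=k depends on [3:m, 4:j, 5:l]
sources: [0:j, 1:i, 5:l]
N(rest) = Σ N(rest − s) over sources s of rest; N(one piece) = 1:
  size 1 → [6]=1
  size 2 → [3,6]=1  [4,6]=1  [5,6]=1
  size 3 → [0,4,6]=1  [2,3,6]=1  [3,4,6]=2  [3,5,6]=2  [4,5,6]=2
  size 4 → [0,3,4,6]=3  [0,4,5,6]=3  [1,2,3,6]=1  [2,3,4,6]=3  [2,3,5,6]=3  [3,4,5,6]=6
  size 5 → [0,2,3,4,6]=6  [0,3,4,5,6]=12  [1,2,3,4,6]=4  [1,2,3,5,6]=4  [2,3,4,5,6]=12
  first=0(j) contributes 20
  first=1(i) contributes 30
  first=5(l) contributes 10
|[w]| = 60

60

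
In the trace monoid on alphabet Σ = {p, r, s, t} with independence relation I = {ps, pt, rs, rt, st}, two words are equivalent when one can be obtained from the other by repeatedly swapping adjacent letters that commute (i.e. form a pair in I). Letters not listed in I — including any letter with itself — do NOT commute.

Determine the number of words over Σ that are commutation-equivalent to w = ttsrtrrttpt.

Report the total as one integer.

piece 0:t — minimal
piece 1:t rests on {0:t}
piece 2:s — minimal
piece 3:r — minimal
piece 4:t rests on {1:t}
piece 5:r rests on {3:r}
piece 6:r rests on {5:r}
piece 7:t rests on {4:t}
piece 8:t rests on {7:t}
piece 9:p rests on {6:r}
piece 10:t rests on {8:t}
minimal pieces: {0:t, 2:s, 3:r}
ways to finish when only these pieces remain (= sum over removing one remaining piece with nothing left below it):
  1 left: {2}→1  {9}→1  {10}→1
  2 left: {2,9}→2  {2,10}→2  {6,9}→1  {8,10}→1  {9,10}→2
  3 left: {2,6,9}→3  {2,8,10}→3  {2,9,10}→6  {5,6,9}→1  {6,9,10}→3  {7,8,10}→1  {8,9,10}→3
  4 left: {2,5,6,9}→4  {2,6,9,10}→12  {2,7,8,10}→4  {2,8,9,10}→12  {3,5,6,9}→1  {4,7,8,10}→1  {5,6,9,10}→4  {6,8,9,10}→6  {7,8,9,10}→4
  5 left: {1,4,7,8,10}→1  {2,3,5,6,9}→5  {2,4,7,8,10}→5  {2,5,6,9,10}→20  {2,6,8,9,10}→30  {2,7,8,9,10}→20  {3,5,6,9,10}→5  {4,7,8,9,10}→5  {5,6,8,9,10}→10  {6,7,8,9,10}→10
  6 left: {0,1,4,7,8,10}→1  {1,2,4,7,8,10}→6  {1,4,7,8,9,10}→6  {2,3,5,6,9,10}→30  {2,4,7,8,9,10}→30  {2,5,6,8,9,10}→60  {2,6,7,8,9,10}→60  {3,5,6,8,9,10}→15  {4,6,7,8,9,10}→15  {5,6,7,8,9,10}→20
  7 left: {0,1,2,4,7,8,10}→7  {0,1,4,7,8,9,10}→7  {1,2,4,7,8,9,10}→42  {1,4,6,7,8,9,10}→21  {2,3,5,6,8,9,10}→105  {2,4,6,7,8,9,10}→105  {2,5,6,7,8,9,10}→140  {3,5,6,7,8,9,10}→35  {4,5,6,7,8,9,10}→35
  8 left: {0,1,2,4,7,8,9,10}→56  {0,1,4,6,7,8,9,10}→28  {1,2,4,6,7,8,9,10}→168  {1,4,5,6,7,8,9,10}→56  {2,3,5,6,7,8,9,10}→280  {2,4,5,6,7,8,9,10}→280  {3,4,5,6,7,8,9,10}→70
  9 left: {0,1,2,4,6,7,8,9,10}→252  {0,1,4,5,6,7,8,9,10}→84  {1,2,4,5,6,7,8,9,10}→504  {1,3,4,5,6,7,8,9,10}→126  {2,3,4,5,6,7,8,9,10}→630
  placing 0:t first → 1260 extensions
  placing 2:s first → 210 extensions
  placing 3:r first → 840 extensions
total linear extensions = 2310

2310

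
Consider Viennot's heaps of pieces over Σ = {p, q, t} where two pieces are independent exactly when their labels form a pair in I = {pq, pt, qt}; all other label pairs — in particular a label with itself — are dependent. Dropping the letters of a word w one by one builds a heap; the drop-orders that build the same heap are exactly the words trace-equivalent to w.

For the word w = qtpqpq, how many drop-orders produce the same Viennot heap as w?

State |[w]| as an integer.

drop 0:q onto floor
drop 1:t onto floor
drop 2:p onto floor
drop 3:q onto {0:q}
drop 4:p onto {2:p}
drop 5:q onto {3:q}
ground layer = {0:q, 1:t, 2:p}
drop-orders for the pieces not yet dropped (sum over which currently-grounded one goes next):
  1 to go: {1} 1  {4} 1  {5} 1
  2 to go: {1,4} 2  {1,5} 2  {2,4} 1  {3,5} 1  {4,5} 2
  3 to go: {0,3,5} 1  {1,2,4} 3  {1,3,5} 3  {1,4,5} 6  {2,4,5} 3  {3,4,5} 3
  4 to go: {0,1,3,5} 4  {0,3,4,5} 4  {1,2,4,5} 12  {1,3,4,5} 12  {2,3,4,5} 6
  if 0:q drops first: 30 orders
  if 1:t drops first: 10 orders
  if 2:p drops first: 20 orders
heap linearizations: 60

60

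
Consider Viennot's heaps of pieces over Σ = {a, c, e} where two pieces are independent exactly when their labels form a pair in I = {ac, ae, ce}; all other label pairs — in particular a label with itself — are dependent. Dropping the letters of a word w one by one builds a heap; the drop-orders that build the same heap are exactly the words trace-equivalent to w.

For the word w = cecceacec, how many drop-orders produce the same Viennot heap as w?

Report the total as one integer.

drop 0:c onto floor
drop 1:e onto floor
drop 2:c onto {0:c}
drop 3:c onto {2:c}
drop 4:e onto {1:e}
drop 5:a onto floor
drop 6:c onto {3:c}
drop 7:e onto {4:e}
drop 8:c onto {6:c}
ground layer = {0:c, 1:e, 5:a}
drop-orders for the pieces not yet dropped (sum over which currently-grounded one goes next):
  1 to go: {5} 1  {7} 1  {8} 1
  2 to go: {4,7} 1  {5,7} 2  {5,8} 2  {6,8} 1  {7,8} 2
  3 to go: {1,4,7} 1  {3,6,8} 1  {4,5,7} 3  {4,7,8} 3  {5,6,8} 3  {5,7,8} 6  {6,7,8} 3
  4 to go: {1,4,5,7} 4  {1,4,7,8} 4  {2,3,6,8} 1  {3,5,6,8} 4  {3,6,7,8} 4  {4,5,7,8} 12  {4,6,7,8} 6  {5,6,7,8} 12
  5 to go: {0,2,3,6,8} 1  {1,4,5,7,8} 20  {1,4,6,7,8} 10  {2,3,5,6,8} 5  {2,3,6,7,8} 5  {3,4,6,7,8} 10  {3,5,6,7,8} 20  {4,5,6,7,8} 30
  6 to go: {0,2,3,5,6,8} 6  {0,2,3,6,7,8} 6  {1,3,4,6,7,8} 20  {1,4,5,6,7,8} 60  {2,3,4,6,7,8} 15  {2,3,5,6,7,8} 30  {3,4,5,6,7,8} 60
  7 to go: {0,2,3,4,6,7,8} 21  {0,2,3,5,6,7,8} 42  {1,2,3,4,6,7,8} 35  {1,3,4,5,6,7,8} 140  {2,3,4,5,6,7,8} 105
  if 0:c drops first: 280 orders
  if 1:e drops first: 168 orders
  if 5:a drops first: 56 orders
heap linearizations: 504

504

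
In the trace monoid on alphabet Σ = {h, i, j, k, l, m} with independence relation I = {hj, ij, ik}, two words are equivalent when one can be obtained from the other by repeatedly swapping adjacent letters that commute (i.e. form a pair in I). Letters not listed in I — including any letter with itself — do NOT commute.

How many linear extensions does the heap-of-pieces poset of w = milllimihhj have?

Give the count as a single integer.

drop 0:m onto floor
drop 1:i onto {0:m}
drop 2:l onto {1:i}
drop 3:l onto {2:l}
drop 4:l onto {3:l}
drop 5:i onto {4:l}
drop 6:m onto {5:i}
drop 7:i onto {6:m}
drop 8:h onto {7:i}
drop 9:h onto {8:h}
drop 10:j onto {6:m}
ground layer = {0:m}
drop-orders for the pieces not yet dropped (sum over which currently-grounded one goes next):
  1 to go: {9} 1  {10} 1
  2 to go: {8,9} 1  {9,10} 2
  3 to go: {7,8,9} 1  {8,9,10} 3
  4 to go: {7,8,9,10} 4
  5 to go: {6,7,8,9,10} 4
  6 to go: {5,6,7,8,9,10} 4
  7 to go: {4,5,6,7,8,9,10} 4
  8 to go: {3,4,5,6,7,8,9,10} 4
  9 to go: {2,3,4,5,6,7,8,9,10} 4
  if 0:m drops first: 4 orders

4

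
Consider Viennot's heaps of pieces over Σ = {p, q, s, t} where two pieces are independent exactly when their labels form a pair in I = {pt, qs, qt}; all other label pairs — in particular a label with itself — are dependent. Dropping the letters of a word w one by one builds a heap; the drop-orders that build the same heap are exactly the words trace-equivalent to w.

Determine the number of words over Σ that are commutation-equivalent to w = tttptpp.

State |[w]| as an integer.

piece 0:t — minimal
piece 1:t rests on {0:t}
piece 2:t rests on {1:t}
piece 3:p — minimal
piece 4:t rests on {2:t}
piece 5:p rests on {3:p}
piece 6:p rests on {5:p}
minimal pieces: {0:t, 3:p}
ways to finish when only these pieces remain (= sum over removing one remaining piece with nothing left below it):
  1 left: {4}→1  {6}→1
  2 left: {2,4}→1  {4,6}→2  {5,6}→1
  3 left: {1,2,4}→1  {2,4,6}→3  {3,5,6}→1  {4,5,6}→3
  4 left: {0,1,2,4}→1  {1,2,4,6}→4  {2,4,5,6}→6  {3,4,5,6}→4
  5 left: {0,1,2,4,6}→5  {1,2,4,5,6}→10  {2,3,4,5,6}→10
  placing 0:t first → 20 extensions
  placing 3:p first → 15 extensions
total linear extensions = 35

35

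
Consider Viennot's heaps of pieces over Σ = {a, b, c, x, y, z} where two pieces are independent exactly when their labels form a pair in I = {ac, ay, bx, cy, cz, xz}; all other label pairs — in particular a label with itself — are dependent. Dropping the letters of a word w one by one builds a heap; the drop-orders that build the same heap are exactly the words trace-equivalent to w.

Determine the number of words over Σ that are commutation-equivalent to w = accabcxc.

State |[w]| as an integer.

drop 0:a onto floor
drop 1:c onto floor
drop 2:c onto {1:c}
drop 3:a onto {0:a}
drop 4:b onto {2:c, 3:a}
drop 5:c onto {4:b}
drop 6:x onto {5:c}
drop 7:c onto {6:x}
ground layer = {0:a, 1:c}
drop-orders for the pieces not yet dropped (sum over which currently-grounded one goes next):
  1 to go: {7} 1
  2 to go: {6,7} 1
  3 to go: {5,6,7} 1
  4 to go: {4,5,6,7} 1
  5 to go: {2,4,5,6,7} 1  {3,4,5,6,7} 1
  6 to go: {0,3,4,5,6,7} 1  {1,2,4,5,6,7} 1  {2,3,4,5,6,7} 2
  if 0:a drops first: 3 orders
  if 1:c drops first: 3 orders
heap linearizations: 6

6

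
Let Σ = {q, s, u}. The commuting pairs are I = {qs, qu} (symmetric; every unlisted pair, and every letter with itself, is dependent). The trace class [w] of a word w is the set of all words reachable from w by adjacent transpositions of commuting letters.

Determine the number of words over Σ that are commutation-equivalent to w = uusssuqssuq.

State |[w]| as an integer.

55

0(u) covers ∅
1(u) covers 0:u
2(s) covers 1:u
3(s) covers 2:s
4(s) covers 3:s
5(u) covers 4:s
6(q) covers ∅
7(s) covers 5:u
8(s) covers 7:s
9(u) covers 8:s
10(q) covers 6:q
floor of heap: 0:u, 6:q
completions by unplaced set U, small U first (add the entries for U minus each lowest piece of U):
  |U|=1: {9}:1  {10}:1
  |U|=2: {6,10}:1  {8,9}:1  {9,10}:2
  |U|=3: {6,9,10}:3  {7,8,9}:1  {8,9,10}:3
  |U|=4: {5,7,8,9}:1  {6,8,9,10}:6  {7,8,9,10}:4
  |U|=5: {4,5,7,8,9}:1  {5,7,8,9,10}:5  {6,7,8,9,10}:10
  |U|=6: {3,4,5,7,8,9}:1  {4,5,7,8,9,10}:6  {5,6,7,8,9,10}:15
  |U|=7: {2,3,4,5,7,8,9}:1  {3,4,5,7,8,9,10}:7  {4,5,6,7,8,9,10}:21
  |U|=8: {1,2,3,4,5,7,8,9}:1  {2,3,4,5,7,8,9,10}:8  {3,4,5,6,7,8,9,10}:28
  |U|=9: {0,1,2,3,4,5,7,8,9}:1  {1,2,3,4,5,7,8,9,10}:9  {2,3,4,5,6,7,8,9,10}:36
  start at 0(u): 45
  start at 6(q): 10
sum over floor = 55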